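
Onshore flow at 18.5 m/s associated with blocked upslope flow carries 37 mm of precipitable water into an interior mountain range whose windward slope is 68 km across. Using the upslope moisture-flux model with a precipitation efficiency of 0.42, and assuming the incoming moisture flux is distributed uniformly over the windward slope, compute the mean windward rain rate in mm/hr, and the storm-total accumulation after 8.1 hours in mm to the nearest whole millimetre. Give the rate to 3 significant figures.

Incoming column moisture flux per unit ridge length: F = V × PW = 18.5 × 37 = 684.5 mm·m/s.
Spread over the 68 km slope with efficiency ε = 0.42: R = ε·F/W = 0.42 × 684.5 / 68000 m = 4.228e-03 mm/s.
R = 4.228e-03 × 3600 = 15.2 mm/hr.
Over 8.1 h: total = 15.2 × 8.1 = 123.12 ≈ 123 mm.

R ≈ 15.2 mm/hr; total ≈ 123 mm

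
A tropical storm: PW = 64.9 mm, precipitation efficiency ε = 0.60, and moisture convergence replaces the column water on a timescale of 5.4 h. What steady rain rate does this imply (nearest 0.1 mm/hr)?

R ≈ 7.2 mm/hr

Each overturning extracts ε × PW = 0.60 × 64.9 = 38.94 mm.
Rate = ε·PW / τ = 38.94 / 5.4 h = 7.2 mm/hr.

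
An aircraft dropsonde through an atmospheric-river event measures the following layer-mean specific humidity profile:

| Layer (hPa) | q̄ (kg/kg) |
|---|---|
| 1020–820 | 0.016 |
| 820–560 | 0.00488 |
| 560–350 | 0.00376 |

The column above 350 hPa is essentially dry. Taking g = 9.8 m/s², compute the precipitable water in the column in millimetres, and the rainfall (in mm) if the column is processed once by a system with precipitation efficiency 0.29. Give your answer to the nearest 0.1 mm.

PW ≈ 53.7 mm; rainfall ≈ 15.6 mm

Precipitable water is the column-integrated vapour mass per unit area: PW = (1/g) Σ q̄ Δp, with q in kg/kg and Δp in Pa (1 kg/m² of water = 1 mm).
Layer 1020–820 hPa: Δp = 200 hPa = 20000 Pa, q̄ = 0.016 kg/kg → 0.016 × 20000 / 9.8 = 32.65 mm
Layer 820–560 hPa: Δp = 260 hPa = 26000 Pa, q̄ = 0.00488 kg/kg → 0.00488 × 26000 / 9.8 = 12.95 mm
Layer 560–350 hPa: Δp = 210 hPa = 21000 Pa, q̄ = 0.00376 kg/kg → 0.00376 × 21000 / 9.8 = 8.06 mm
PW = 32.65 + 12.95 + 8.06 = 53.66 ≈ 53.7 mm.
Rainfall = ε × PW = 0.29 × 53.7 = 15.6 mm.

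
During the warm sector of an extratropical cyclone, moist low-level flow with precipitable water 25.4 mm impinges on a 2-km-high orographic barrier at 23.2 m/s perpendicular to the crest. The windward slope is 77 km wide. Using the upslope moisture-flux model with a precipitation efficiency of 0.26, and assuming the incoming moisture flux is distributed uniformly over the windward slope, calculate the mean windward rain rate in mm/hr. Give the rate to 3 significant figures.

Incoming column moisture flux per unit ridge length: F = V × PW = 23.2 × 25.4 = 589.28 mm·m/s.
Spread over the 77 km slope with efficiency ε = 0.26: R = ε·F/W = 0.26 × 589.28 / 77000 m = 1.990e-03 mm/s.
R = 1.990e-03 × 3600 = 7.16 mm/hr.

R ≈ 7.16 mm/hr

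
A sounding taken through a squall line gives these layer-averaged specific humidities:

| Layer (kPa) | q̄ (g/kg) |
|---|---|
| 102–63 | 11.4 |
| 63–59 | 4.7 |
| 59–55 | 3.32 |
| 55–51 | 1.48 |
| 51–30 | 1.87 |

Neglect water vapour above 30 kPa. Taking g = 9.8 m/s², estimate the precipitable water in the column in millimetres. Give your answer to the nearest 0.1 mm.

PW ≈ 53.3 mm

Precipitable water is the column-integrated vapour mass per unit area: PW = (1/g) Σ q̄ Δp, with q in kg/kg and Δp in Pa (1 kg/m² of water = 1 mm).
Layer 102–63 kPa: Δp = 390 hPa = 39000 Pa, q̄ = 0.0114 kg/kg → 0.0114 × 39000 / 9.8 = 45.37 mm
Layer 63–59 kPa: Δp = 40 hPa = 4000 Pa, q̄ = 0.0047 kg/kg → 0.0047 × 4000 / 9.8 = 1.92 mm
Layer 59–55 kPa: Δp = 40 hPa = 4000 Pa, q̄ = 0.00332 kg/kg → 0.00332 × 4000 / 9.8 = 1.36 mm
Layer 55–51 kPa: Δp = 40 hPa = 4000 Pa, q̄ = 0.00148 kg/kg → 0.00148 × 4000 / 9.8 = 0.60 mm
Layer 51–30 kPa: Δp = 210 hPa = 21000 Pa, q̄ = 0.00187 kg/kg → 0.00187 × 21000 / 9.8 = 4.01 mm
PW = 45.37 + 1.92 + 1.36 + 0.60 + 4.01 = 53.26 ≈ 53.3 mm.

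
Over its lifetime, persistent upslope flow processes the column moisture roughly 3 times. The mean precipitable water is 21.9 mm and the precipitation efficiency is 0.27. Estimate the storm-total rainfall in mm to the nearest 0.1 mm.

rainfall ≈ 17.7 mm

Each cycle deposits ε × PW = 0.27 × 21.9 = 5.913 mm.
Over 3 cycles: 3 × 5.913 = 17.7 mm.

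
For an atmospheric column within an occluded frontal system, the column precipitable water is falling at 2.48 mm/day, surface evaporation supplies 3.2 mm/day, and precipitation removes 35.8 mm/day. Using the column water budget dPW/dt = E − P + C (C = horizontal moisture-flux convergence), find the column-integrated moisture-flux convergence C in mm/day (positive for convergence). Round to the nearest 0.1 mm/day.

dPW/dt = -2.48 mm/day.
C = dPW/dt − E + P = (-2.48) − 3.2 + 35.8 = 30.1 mm/day.

C ≈ 30.1 mm/day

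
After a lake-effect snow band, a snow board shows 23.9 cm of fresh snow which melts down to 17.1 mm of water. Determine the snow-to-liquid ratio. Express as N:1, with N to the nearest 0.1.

Ratio = snow depth / SWE = 239 mm / 17.1 mm = 14.0, i.e. 14.0:1.

ratio ≈ 14.0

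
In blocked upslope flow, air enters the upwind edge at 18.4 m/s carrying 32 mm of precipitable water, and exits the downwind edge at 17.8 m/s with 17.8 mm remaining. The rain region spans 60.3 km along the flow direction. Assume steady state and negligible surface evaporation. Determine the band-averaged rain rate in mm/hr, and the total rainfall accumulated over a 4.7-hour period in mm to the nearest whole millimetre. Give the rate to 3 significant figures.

R ≈ 16.2 mm/hr; total ≈ 76 mm

Column moisture flux per unit crosswind length is F = V × PW.
Inflow: F_in = 18.4 × 32 = 588.8 mm·m/s
Outflow: F_out = 17.8 × 17.8 = 316.84 mm·m/s
Steady-state rate R = (F_in − F_out)/L = (588.8 − 316.84) / 60300 m = 4.510e-03 mm/s.
R = 4.510e-03 × 3600 = 16.2 mm/hr.
Over 4.7 h: total = 16.2 × 4.7 = 76.14 ≈ 76 mm.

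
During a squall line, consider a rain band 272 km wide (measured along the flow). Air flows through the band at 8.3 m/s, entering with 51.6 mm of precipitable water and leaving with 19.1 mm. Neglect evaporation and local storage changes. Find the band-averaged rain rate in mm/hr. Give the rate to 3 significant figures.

R ≈ 3.57 mm/hr

Column moisture flux per unit crosswind length is F = V × PW.
Inflow: F_in = 8.3 × 51.6 = 428.28 mm·m/s
Outflow: F_out = 8.3 × 19.1 = 158.53 mm·m/s
Steady-state rate R = (F_in − F_out)/L = (428.28 − 158.53) / 272000 m = 9.917e-04 mm/s.
R = 9.917e-04 × 3600 = 3.57 mm/hr.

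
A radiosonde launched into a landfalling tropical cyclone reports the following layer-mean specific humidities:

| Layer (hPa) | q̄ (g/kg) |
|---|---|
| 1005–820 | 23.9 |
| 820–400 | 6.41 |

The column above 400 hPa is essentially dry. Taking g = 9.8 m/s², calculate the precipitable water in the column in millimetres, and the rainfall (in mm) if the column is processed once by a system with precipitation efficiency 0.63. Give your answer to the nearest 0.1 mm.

PW ≈ 72.6 mm; rainfall ≈ 45.7 mm

Precipitable water is the column-integrated vapour mass per unit area: PW = (1/g) Σ q̄ Δp, with q in kg/kg and Δp in Pa (1 kg/m² of water = 1 mm).
Layer 1005–820 hPa: Δp = 185 hPa = 18500 Pa, q̄ = 0.0239 kg/kg → 0.0239 × 18500 / 9.8 = 45.12 mm
Layer 820–400 hPa: Δp = 420 hPa = 42000 Pa, q̄ = 0.00641 kg/kg → 0.00641 × 42000 / 9.8 = 27.47 mm
PW = 45.12 + 27.47 = 72.59 ≈ 72.6 mm.
Rainfall = ε × PW = 0.63 × 72.6 = 45.7 mm.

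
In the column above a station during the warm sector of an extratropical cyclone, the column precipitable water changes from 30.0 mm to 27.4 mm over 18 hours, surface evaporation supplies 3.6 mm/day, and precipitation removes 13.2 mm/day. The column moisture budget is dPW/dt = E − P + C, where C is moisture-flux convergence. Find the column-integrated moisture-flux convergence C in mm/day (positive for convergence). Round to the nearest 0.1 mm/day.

C ≈ 6.1 mm/day

dPW/dt = (27.4 − 30.0) mm / (18/24 day) = -3.467 mm/day.
C = dPW/dt − E + P = (-3.467) − 3.6 + 13.2 = 6.1 mm/day.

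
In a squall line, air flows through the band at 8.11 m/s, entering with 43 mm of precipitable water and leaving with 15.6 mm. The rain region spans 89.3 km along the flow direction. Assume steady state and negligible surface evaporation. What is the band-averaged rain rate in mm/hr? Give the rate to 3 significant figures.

R ≈ 8.96 mm/hr

Column moisture flux per unit crosswind length is F = V × PW.
Inflow: F_in = 8.11 × 43 = 348.73 mm·m/s
Outflow: F_out = 8.11 × 15.6 = 126.516 mm·m/s
Steady-state rate R = (F_in − F_out)/L = (348.73 − 126.516) / 89300 m = 2.488e-03 mm/s.
R = 2.488e-03 × 3600 = 8.96 mm/hr.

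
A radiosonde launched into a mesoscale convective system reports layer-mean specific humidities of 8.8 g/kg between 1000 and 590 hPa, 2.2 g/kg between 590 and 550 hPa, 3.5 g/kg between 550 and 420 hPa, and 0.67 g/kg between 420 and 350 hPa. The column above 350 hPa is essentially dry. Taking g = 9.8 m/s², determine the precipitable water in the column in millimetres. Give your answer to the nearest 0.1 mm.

PW ≈ 42.8 mm

Precipitable water is the column-integrated vapour mass per unit area: PW = (1/g) Σ q̄ Δp, with q in kg/kg and Δp in Pa (1 kg/m² of water = 1 mm).
Layer 1000–590 hPa: Δp = 410 hPa = 41000 Pa, q̄ = 0.0088 kg/kg → 0.0088 × 41000 / 9.8 = 36.82 mm
Layer 590–550 hPa: Δp = 40 hPa = 4000 Pa, q̄ = 0.0022 kg/kg → 0.0022 × 4000 / 9.8 = 0.90 mm
Layer 550–420 hPa: Δp = 130 hPa = 13000 Pa, q̄ = 0.0035 kg/kg → 0.0035 × 13000 / 9.8 = 4.64 mm
Layer 420–350 hPa: Δp = 70 hPa = 7000 Pa, q̄ = 0.00067 kg/kg → 0.00067 × 7000 / 9.8 = 0.48 mm
PW = 36.82 + 0.90 + 4.64 + 0.48 = 42.84 ≈ 42.8 mm.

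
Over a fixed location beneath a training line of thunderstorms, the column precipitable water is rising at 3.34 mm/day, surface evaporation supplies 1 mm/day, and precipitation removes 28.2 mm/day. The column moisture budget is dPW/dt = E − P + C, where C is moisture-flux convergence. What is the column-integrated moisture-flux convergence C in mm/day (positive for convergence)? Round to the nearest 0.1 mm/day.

C ≈ 30.5 mm/day

dPW/dt = +3.34 mm/day.
C = dPW/dt − E + P = (+3.34) − 1 + 28.2 = 30.5 mm/day.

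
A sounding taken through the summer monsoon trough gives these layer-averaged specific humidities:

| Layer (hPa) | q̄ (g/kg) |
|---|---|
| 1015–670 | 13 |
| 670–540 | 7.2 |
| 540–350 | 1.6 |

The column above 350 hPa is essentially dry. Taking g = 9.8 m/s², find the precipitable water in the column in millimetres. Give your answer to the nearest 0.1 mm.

Precipitable water is the column-integrated vapour mass per unit area: PW = (1/g) Σ q̄ Δp, with q in kg/kg and Δp in Pa (1 kg/m² of water = 1 mm).
Layer 1015–670 hPa: Δp = 345 hPa = 34500 Pa, q̄ = 0.013 kg/kg → 0.013 × 34500 / 9.8 = 45.77 mm
Layer 670–540 hPa: Δp = 130 hPa = 13000 Pa, q̄ = 0.0072 kg/kg → 0.0072 × 13000 / 9.8 = 9.55 mm
Layer 540–350 hPa: Δp = 190 hPa = 19000 Pa, q̄ = 0.0016 kg/kg → 0.0016 × 19000 / 9.8 = 3.10 mm
PW = 45.77 + 9.55 + 3.10 = 58.42 ≈ 58.4 mm.

PW ≈ 58.4 mm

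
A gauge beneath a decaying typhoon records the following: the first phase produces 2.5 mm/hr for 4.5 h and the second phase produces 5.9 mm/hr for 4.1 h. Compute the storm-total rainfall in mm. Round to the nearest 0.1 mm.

total ≈ 35.4 mm

Total = Σ Rᵢ Δtᵢ = 2.5 × 4.5 + 5.9 × 4.1
      = 11.25 + 24.19 = 35.4 mm.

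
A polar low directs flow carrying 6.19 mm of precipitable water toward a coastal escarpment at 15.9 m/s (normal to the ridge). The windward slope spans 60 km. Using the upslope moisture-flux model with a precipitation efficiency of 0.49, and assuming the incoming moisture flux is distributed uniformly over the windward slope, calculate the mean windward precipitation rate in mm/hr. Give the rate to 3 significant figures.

R ≈ 2.89 mm/hr

Incoming column moisture flux per unit ridge length: F = V × PW = 15.9 × 6.19 = 98.421 mm·m/s.
Spread over the 60 km slope with efficiency ε = 0.49: R = ε·F/W = 0.49 × 98.421 / 60000 m = 8.038e-04 mm/s.
R = 8.038e-04 × 3600 = 2.89 mm/hr.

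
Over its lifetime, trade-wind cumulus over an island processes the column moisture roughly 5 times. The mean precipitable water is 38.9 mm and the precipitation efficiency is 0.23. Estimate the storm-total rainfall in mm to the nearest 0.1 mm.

Each cycle deposits ε × PW = 0.23 × 38.9 = 8.947 mm.
Over 5 cycles: 5 × 8.947 = 44.7 mm.

rainfall ≈ 44.7 mm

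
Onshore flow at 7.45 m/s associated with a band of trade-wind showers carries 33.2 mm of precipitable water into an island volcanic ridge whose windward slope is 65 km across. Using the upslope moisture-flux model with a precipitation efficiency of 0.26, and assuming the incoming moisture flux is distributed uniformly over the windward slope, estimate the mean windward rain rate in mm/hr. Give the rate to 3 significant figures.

R ≈ 3.56 mm/hr

Incoming column moisture flux per unit ridge length: F = V × PW = 7.45 × 33.2 = 247.34 mm·m/s.
Spread over the 65 km slope with efficiency ε = 0.26: R = ε·F/W = 0.26 × 247.34 / 65000 m = 9.894e-04 mm/s.
R = 9.894e-04 × 3600 = 3.56 mm/hr.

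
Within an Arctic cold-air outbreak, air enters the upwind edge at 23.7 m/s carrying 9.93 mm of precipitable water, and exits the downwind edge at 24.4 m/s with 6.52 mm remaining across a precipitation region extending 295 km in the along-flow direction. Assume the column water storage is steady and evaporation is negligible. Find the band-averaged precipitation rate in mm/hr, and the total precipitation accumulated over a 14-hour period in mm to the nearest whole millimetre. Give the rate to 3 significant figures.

R ≈ 0.931 mm/hr; total ≈ 13 mm

Column moisture flux per unit crosswind length is F = V × PW.
Inflow: F_in = 23.7 × 9.93 = 235.341 mm·m/s
Outflow: F_out = 24.4 × 6.52 = 159.088 mm·m/s
Steady-state rate R = (F_in − F_out)/L = (235.341 − 159.088) / 295000 m = 2.585e-04 mm/s.
R = 2.585e-04 × 3600 = 0.931 mm/hr.
Over 14 h: total = 0.931 × 14 = 13.034 ≈ 13 mm.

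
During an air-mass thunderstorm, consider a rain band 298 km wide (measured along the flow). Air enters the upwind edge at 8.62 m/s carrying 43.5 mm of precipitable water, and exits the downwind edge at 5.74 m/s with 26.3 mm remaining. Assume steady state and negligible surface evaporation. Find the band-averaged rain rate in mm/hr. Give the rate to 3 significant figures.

Column moisture flux per unit crosswind length is F = V × PW.
Inflow: F_in = 8.62 × 43.5 = 374.97 mm·m/s
Outflow: F_out = 5.74 × 26.3 = 150.962 mm·m/s
Steady-state rate R = (F_in − F_out)/L = (374.97 − 150.962) / 298000 m = 7.517e-04 mm/s.
R = 7.517e-04 × 3600 = 2.71 mm/hr.

R ≈ 2.71 mm/hr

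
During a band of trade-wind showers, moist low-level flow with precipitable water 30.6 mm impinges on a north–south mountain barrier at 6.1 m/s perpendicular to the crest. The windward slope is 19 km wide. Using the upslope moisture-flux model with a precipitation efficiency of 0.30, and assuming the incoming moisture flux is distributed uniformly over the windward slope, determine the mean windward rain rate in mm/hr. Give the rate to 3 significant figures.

Incoming column moisture flux per unit ridge length: F = V × PW = 6.1 × 30.6 = 186.66 mm·m/s.
Spread over the 19 km slope with efficiency ε = 0.30: R = ε·F/W = 0.30 × 186.66 / 19000 m = 2.947e-03 mm/s.
R = 2.947e-03 × 3600 = 10.6 mm/hr.

R ≈ 10.6 mm/hr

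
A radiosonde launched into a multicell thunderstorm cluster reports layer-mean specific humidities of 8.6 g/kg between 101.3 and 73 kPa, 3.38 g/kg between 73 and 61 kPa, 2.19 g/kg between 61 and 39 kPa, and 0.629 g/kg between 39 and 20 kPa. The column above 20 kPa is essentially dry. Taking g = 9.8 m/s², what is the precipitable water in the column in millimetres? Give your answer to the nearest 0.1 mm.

Precipitable water is the column-integrated vapour mass per unit area: PW = (1/g) Σ q̄ Δp, with q in kg/kg and Δp in Pa (1 kg/m² of water = 1 mm).
Layer 101.3–73 kPa: Δp = 283 hPa = 28300 Pa, q̄ = 0.0086 kg/kg → 0.0086 × 28300 / 9.8 = 24.83 mm
Layer 73–61 kPa: Δp = 120 hPa = 12000 Pa, q̄ = 0.00338 kg/kg → 0.00338 × 12000 / 9.8 = 4.14 mm
Layer 61–39 kPa: Δp = 220 hPa = 22000 Pa, q̄ = 0.00219 kg/kg → 0.00219 × 22000 / 9.8 = 4.92 mm
Layer 39–20 kPa: Δp = 190 hPa = 19000 Pa, q̄ = 0.000629 kg/kg → 0.000629 × 19000 / 9.8 = 1.22 mm
PW = 24.83 + 4.14 + 4.92 + 1.22 = 35.11 ≈ 35.1 mm.

PW ≈ 35.1 mm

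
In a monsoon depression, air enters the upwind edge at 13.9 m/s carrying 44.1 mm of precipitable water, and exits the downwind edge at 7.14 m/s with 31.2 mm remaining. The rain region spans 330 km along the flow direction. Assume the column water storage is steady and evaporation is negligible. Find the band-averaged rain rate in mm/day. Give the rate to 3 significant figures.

R ≈ 102 mm/day

Column moisture flux per unit crosswind length is F = V × PW.
Inflow: F_in = 13.9 × 44.1 = 612.99 mm·m/s
Outflow: F_out = 7.14 × 31.2 = 222.768 mm·m/s
Steady-state rate R = (F_in − F_out)/L = (612.99 − 222.768) / 330000 m = 1.182e-03 mm/s.
R = 1.182e-03 × 3600 × 24 = 102 mm/day.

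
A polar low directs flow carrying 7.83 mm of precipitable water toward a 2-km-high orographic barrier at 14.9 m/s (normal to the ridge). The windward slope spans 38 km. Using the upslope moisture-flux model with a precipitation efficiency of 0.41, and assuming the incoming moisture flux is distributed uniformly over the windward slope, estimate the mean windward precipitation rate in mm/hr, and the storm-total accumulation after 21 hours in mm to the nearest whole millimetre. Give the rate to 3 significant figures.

R ≈ 4.53 mm/hr; total ≈ 95 mm

Incoming column moisture flux per unit ridge length: F = V × PW = 14.9 × 7.83 = 116.667 mm·m/s.
Spread over the 38 km slope with efficiency ε = 0.41: R = ε·F/W = 0.41 × 116.667 / 38000 m = 1.259e-03 mm/s.
R = 1.259e-03 × 3600 = 4.53 mm/hr.
Over 21 h: total = 4.53 × 21 = 95.13 ≈ 95 mm.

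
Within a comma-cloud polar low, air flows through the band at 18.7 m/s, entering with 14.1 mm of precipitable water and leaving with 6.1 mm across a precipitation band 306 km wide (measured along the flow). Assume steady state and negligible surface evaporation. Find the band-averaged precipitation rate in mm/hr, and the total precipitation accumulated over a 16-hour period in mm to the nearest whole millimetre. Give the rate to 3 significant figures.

Column moisture flux per unit crosswind length is F = V × PW.
Inflow: F_in = 18.7 × 14.1 = 263.67 mm·m/s
Outflow: F_out = 18.7 × 6.1 = 114.07 mm·m/s
Steady-state rate R = (F_in − F_out)/L = (263.67 − 114.07) / 306000 m = 4.889e-04 mm/s.
R = 4.889e-04 × 3600 = 1.76 mm/hr.
Over 16 h: total = 1.76 × 16 = 28.16 ≈ 28 mm.

R ≈ 1.76 mm/hr; total ≈ 28 mm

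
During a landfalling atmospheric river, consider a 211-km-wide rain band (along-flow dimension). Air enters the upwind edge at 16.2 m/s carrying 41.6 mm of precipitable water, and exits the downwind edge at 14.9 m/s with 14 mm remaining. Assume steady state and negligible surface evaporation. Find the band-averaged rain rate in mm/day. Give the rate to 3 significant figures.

Column moisture flux per unit crosswind length is F = V × PW.
Inflow: F_in = 16.2 × 41.6 = 673.92 mm·m/s
Outflow: F_out = 14.9 × 14 = 208.6 mm·m/s
Steady-state rate R = (F_in − F_out)/L = (673.92 − 208.6) / 211000 m = 2.205e-03 mm/s.
R = 2.205e-03 × 3600 × 24 = 191 mm/day.

R ≈ 191 mm/day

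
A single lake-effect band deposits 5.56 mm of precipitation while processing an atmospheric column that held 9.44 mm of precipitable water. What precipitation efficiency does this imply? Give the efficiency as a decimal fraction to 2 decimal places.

ε = precipitation / PW = 5.56 / 9.44 = 0.59.

ε ≈ 0.59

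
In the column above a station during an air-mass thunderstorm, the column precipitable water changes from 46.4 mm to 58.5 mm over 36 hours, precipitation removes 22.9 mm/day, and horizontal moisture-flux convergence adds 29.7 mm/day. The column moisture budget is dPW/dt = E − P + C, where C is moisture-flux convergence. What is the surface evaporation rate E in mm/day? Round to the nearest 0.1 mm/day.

dPW/dt = (58.5 − 46.4) mm / (36/24 day) = +8.067 mm/day.
E = dPW/dt + P − C = (+8.067) + 22.9 − (29.7) = 1.3 mm/day.

E ≈ 1.3 mm/day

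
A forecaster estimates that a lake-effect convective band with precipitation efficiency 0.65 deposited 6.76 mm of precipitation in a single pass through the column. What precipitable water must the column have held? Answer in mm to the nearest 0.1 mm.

PW = precipitation / ε = 6.76 / 0.65 = 10.4 mm.

PW ≈ 10.4 mm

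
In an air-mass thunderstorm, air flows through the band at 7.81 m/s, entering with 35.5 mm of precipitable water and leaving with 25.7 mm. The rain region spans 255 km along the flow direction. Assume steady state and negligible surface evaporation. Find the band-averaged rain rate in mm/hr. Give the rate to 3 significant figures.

Column moisture flux per unit crosswind length is F = V × PW.
Inflow: F_in = 7.81 × 35.5 = 277.255 mm·m/s
Outflow: F_out = 7.81 × 25.7 = 200.717 mm·m/s
Steady-state rate R = (F_in − F_out)/L = (277.255 − 200.717) / 255000 m = 3.001e-04 mm/s.
R = 3.001e-04 × 3600 = 1.08 mm/hr.

R ≈ 1.08 mm/hr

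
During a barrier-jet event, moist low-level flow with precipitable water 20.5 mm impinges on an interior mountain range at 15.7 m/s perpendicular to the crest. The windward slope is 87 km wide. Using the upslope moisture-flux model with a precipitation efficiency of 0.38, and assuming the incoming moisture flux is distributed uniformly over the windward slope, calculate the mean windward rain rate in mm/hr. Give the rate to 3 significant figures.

R ≈ 5.06 mm/hr

Incoming column moisture flux per unit ridge length: F = V × PW = 15.7 × 20.5 = 321.85 mm·m/s.
Spread over the 87 km slope with efficiency ε = 0.38: R = ε·F/W = 0.38 × 321.85 / 87000 m = 1.406e-03 mm/s.
R = 1.406e-03 × 3600 = 5.06 mm/hr.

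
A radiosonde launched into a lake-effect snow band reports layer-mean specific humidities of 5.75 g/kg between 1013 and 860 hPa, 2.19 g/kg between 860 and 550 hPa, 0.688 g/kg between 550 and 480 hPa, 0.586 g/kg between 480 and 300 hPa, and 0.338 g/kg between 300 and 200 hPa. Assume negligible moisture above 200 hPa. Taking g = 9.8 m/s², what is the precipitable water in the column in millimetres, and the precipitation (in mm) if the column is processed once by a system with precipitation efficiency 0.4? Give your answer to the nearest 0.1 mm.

Precipitable water is the column-integrated vapour mass per unit area: PW = (1/g) Σ q̄ Δp, with q in kg/kg and Δp in Pa (1 kg/m² of water = 1 mm).
Layer 1013–860 hPa: Δp = 153 hPa = 15300 Pa, q̄ = 0.00575 kg/kg → 0.00575 × 15300 / 9.8 = 8.98 mm
Layer 860–550 hPa: Δp = 310 hPa = 31000 Pa, q̄ = 0.00219 kg/kg → 0.00219 × 31000 / 9.8 = 6.93 mm
Layer 550–480 hPa: Δp = 70 hPa = 7000 Pa, q̄ = 0.000688 kg/kg → 0.000688 × 7000 / 9.8 = 0.49 mm
Layer 480–300 hPa: Δp = 180 hPa = 18000 Pa, q̄ = 0.000586 kg/kg → 0.000586 × 18000 / 9.8 = 1.08 mm
Layer 300–200 hPa: Δp = 100 hPa = 10000 Pa, q̄ = 0.000338 kg/kg → 0.000338 × 10000 / 9.8 = 0.34 mm
PW = 8.98 + 6.93 + 0.49 + 1.08 + 0.34 = 17.82 ≈ 17.8 mm.
Precipitation = ε × PW = 0.4 × 17.8 = 7.1 mm.

PW ≈ 17.8 mm; precipitation ≈ 7.1 mm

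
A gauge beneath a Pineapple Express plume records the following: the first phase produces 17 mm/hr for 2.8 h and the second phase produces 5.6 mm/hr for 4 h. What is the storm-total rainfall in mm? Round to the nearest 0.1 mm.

Total = Σ Rᵢ Δtᵢ = 17 × 2.8 + 5.6 × 4
      = 47.6 + 22.4 = 70.0 mm.

total ≈ 70.0 mm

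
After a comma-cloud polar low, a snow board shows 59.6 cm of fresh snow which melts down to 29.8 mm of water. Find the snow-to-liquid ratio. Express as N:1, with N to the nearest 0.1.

ratio ≈ 20.0

Ratio = snow depth / SWE = 596 mm / 29.8 mm = 20.0, i.e. 20.0:1.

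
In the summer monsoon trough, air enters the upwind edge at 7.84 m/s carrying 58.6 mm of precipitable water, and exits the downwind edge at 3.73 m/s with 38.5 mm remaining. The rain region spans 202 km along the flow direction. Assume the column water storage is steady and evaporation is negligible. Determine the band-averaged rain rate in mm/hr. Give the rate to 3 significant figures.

R ≈ 5.63 mm/hr

Column moisture flux per unit crosswind length is F = V × PW.
Inflow: F_in = 7.84 × 58.6 = 459.424 mm·m/s
Outflow: F_out = 3.73 × 38.5 = 143.605 mm·m/s
Steady-state rate R = (F_in − F_out)/L = (459.424 − 143.605) / 202000 m = 1.563e-03 mm/s.
R = 1.563e-03 × 3600 = 5.63 mm/hr.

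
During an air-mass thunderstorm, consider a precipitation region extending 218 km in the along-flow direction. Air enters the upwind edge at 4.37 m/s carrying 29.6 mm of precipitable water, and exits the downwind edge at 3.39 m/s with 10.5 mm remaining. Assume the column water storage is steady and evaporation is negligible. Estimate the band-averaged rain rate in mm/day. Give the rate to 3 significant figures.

Column moisture flux per unit crosswind length is F = V × PW.
Inflow: F_in = 4.37 × 29.6 = 129.352 mm·m/s
Outflow: F_out = 3.39 × 10.5 = 35.595 mm·m/s
Steady-state rate R = (F_in − F_out)/L = (129.352 − 35.595) / 218000 m = 4.301e-04 mm/s.
R = 4.301e-04 × 3600 × 24 = 37.2 mm/day.

R ≈ 37.2 mm/day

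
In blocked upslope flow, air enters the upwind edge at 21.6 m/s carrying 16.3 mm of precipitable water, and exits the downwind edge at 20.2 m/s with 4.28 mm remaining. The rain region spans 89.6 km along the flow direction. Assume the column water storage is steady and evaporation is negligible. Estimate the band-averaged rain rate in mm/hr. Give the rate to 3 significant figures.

Column moisture flux per unit crosswind length is F = V × PW.
Inflow: F_in = 21.6 × 16.3 = 352.08 mm·m/s
Outflow: F_out = 20.2 × 4.28 = 86.456 mm·m/s
Steady-state rate R = (F_in − F_out)/L = (352.08 − 86.456) / 89600 m = 2.965e-03 mm/s.
R = 2.965e-03 × 3600 = 10.7 mm/hr.

R ≈ 10.7 mm/hr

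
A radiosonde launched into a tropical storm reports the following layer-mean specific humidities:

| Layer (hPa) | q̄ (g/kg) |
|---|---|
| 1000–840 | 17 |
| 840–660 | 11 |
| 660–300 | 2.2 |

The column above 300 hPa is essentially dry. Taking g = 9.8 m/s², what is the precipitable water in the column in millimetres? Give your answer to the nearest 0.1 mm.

Precipitable water is the column-integrated vapour mass per unit area: PW = (1/g) Σ q̄ Δp, with q in kg/kg and Δp in Pa (1 kg/m² of water = 1 mm).
Layer 1000–840 hPa: Δp = 160 hPa = 16000 Pa, q̄ = 0.017 kg/kg → 0.017 × 16000 / 9.8 = 27.76 mm
Layer 840–660 hPa: Δp = 180 hPa = 18000 Pa, q̄ = 0.011 kg/kg → 0.011 × 18000 / 9.8 = 20.20 mm
Layer 660–300 hPa: Δp = 360 hPa = 36000 Pa, q̄ = 0.0022 kg/kg → 0.0022 × 36000 / 9.8 = 8.08 mm
PW = 27.76 + 20.20 + 8.08 = 56.04 ≈ 56.0 mm.

PW ≈ 56.0 mm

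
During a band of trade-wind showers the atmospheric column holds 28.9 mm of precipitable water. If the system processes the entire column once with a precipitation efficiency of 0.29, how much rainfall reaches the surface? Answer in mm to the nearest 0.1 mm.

rainfall ≈ 8.4 mm

Rainfall = ε × PW = 0.29 × 28.9 = 8.4 mm.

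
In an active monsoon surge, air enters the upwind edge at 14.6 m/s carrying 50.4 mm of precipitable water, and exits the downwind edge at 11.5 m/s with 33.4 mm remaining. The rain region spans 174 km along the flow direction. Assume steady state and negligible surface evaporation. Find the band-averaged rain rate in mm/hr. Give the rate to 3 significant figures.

R ≈ 7.28 mm/hr

Column moisture flux per unit crosswind length is F = V × PW.
Inflow: F_in = 14.6 × 50.4 = 735.84 mm·m/s
Outflow: F_out = 11.5 × 33.4 = 384.1 mm·m/s
Steady-state rate R = (F_in − F_out)/L = (735.84 − 384.1) / 174000 m = 2.021e-03 mm/s.
R = 2.021e-03 × 3600 = 7.28 mm/hr.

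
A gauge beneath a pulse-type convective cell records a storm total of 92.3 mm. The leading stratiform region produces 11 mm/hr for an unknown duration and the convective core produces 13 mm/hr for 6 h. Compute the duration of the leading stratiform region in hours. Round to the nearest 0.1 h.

duration ≈ 1.3 h

Known phases: 13 × 6 = 78 mm.
Remaining depth = 92.3 − 78 = 14.3 mm.
Duration = 14.3 / 11 = 1.3 h.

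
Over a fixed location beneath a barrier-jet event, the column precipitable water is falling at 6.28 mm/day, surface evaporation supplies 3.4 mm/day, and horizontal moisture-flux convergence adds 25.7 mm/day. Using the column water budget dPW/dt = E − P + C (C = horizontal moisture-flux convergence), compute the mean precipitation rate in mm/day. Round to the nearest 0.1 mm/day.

P ≈ 35.4 mm/day

dPW/dt = -6.28 mm/day.
P = E + C − dPW/dt = 3.4 + (25.7) − (-6.28) = 35.4 mm/day.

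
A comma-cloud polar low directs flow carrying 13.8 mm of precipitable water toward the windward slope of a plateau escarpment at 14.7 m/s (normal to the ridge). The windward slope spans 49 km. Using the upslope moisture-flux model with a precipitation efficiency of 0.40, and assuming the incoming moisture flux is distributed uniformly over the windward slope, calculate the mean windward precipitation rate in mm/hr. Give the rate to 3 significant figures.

R ≈ 5.96 mm/hr

Incoming column moisture flux per unit ridge length: F = V × PW = 14.7 × 13.8 = 202.86 mm·m/s.
Spread over the 49 km slope with efficiency ε = 0.40: R = ε·F/W = 0.40 × 202.86 / 49000 m = 1.656e-03 mm/s.
R = 1.656e-03 × 3600 = 5.96 mm/hr.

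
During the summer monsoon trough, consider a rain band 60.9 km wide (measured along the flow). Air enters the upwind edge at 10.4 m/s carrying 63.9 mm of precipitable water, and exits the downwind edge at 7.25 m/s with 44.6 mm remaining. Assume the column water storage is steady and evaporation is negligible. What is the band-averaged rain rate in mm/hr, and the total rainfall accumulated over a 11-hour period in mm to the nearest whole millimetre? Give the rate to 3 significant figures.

Column moisture flux per unit crosswind length is F = V × PW.
Inflow: F_in = 10.4 × 63.9 = 664.56 mm·m/s
Outflow: F_out = 7.25 × 44.6 = 323.35 mm·m/s
Steady-state rate R = (F_in − F_out)/L = (664.56 − 323.35) / 60900 m = 5.603e-03 mm/s.
R = 5.603e-03 × 3600 = 20.2 mm/hr.
Over 11 h: total = 20.2 × 11 = 222.2 ≈ 222 mm.

R ≈ 20.2 mm/hr; total ≈ 222 mm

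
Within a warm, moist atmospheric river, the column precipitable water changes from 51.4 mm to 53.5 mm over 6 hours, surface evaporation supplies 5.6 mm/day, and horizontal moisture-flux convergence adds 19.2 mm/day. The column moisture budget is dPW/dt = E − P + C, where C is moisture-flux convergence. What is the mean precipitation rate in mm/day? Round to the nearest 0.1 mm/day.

dPW/dt = (53.5 − 51.4) mm / (6/24 day) = +8.400 mm/day.
P = E + C − dPW/dt = 5.6 + (19.2) − (+8.400) = 16.4 mm/day.

P ≈ 16.4 mm/day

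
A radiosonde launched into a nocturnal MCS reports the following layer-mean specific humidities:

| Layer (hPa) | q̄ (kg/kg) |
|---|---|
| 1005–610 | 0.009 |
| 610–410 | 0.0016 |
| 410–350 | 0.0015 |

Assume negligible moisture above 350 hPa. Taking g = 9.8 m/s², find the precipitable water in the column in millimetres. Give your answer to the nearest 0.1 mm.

PW ≈ 40.5 mm

Precipitable water is the column-integrated vapour mass per unit area: PW = (1/g) Σ q̄ Δp, with q in kg/kg and Δp in Pa (1 kg/m² of water = 1 mm).
Layer 1005–610 hPa: Δp = 395 hPa = 39500 Pa, q̄ = 0.009 kg/kg → 0.009 × 39500 / 9.8 = 36.28 mm
Layer 610–410 hPa: Δp = 200 hPa = 20000 Pa, q̄ = 0.0016 kg/kg → 0.0016 × 20000 / 9.8 = 3.27 mm
Layer 410–350 hPa: Δp = 60 hPa = 6000 Pa, q̄ = 0.0015 kg/kg → 0.0015 × 6000 / 9.8 = 0.92 mm
PW = 36.28 + 3.27 + 0.92 = 40.47 ≈ 40.5 mm.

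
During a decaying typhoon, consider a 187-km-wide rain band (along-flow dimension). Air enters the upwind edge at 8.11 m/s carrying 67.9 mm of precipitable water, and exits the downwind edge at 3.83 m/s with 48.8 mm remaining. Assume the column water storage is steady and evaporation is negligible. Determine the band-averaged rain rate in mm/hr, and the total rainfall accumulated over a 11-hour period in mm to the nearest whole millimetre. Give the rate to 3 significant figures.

R ≈ 7.00 mm/hr; total ≈ 77 mm

Column moisture flux per unit crosswind length is F = V × PW.
Inflow: F_in = 8.11 × 67.9 = 550.669 mm·m/s
Outflow: F_out = 3.83 × 48.8 = 186.904 mm·m/s
Steady-state rate R = (F_in − F_out)/L = (550.669 − 186.904) / 187000 m = 1.945e-03 mm/s.
R = 1.945e-03 × 3600 = 7.00 mm/hr.
Over 11 h: total = 7.00 × 11 = 77 mm.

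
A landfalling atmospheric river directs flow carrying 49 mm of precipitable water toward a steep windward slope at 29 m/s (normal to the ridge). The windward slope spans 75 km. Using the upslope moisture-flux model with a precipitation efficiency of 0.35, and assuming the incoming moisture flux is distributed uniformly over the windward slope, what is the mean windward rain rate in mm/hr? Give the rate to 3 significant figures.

R ≈ 23.9 mm/hr

Incoming column moisture flux per unit ridge length: F = V × PW = 29 × 49 = 1421 mm·m/s.
Spread over the 75 km slope with efficiency ε = 0.35: R = ε·F/W = 0.35 × 1421 / 75000 m = 6.631e-03 mm/s.
R = 6.631e-03 × 3600 = 23.9 mm/hr.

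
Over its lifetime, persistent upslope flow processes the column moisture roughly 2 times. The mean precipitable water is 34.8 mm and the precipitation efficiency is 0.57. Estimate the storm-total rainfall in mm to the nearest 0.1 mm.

Each cycle deposits ε × PW = 0.57 × 34.8 = 19.836 mm.
Over 2 cycles: 2 × 19.836 = 39.7 mm.

rainfall ≈ 39.7 mm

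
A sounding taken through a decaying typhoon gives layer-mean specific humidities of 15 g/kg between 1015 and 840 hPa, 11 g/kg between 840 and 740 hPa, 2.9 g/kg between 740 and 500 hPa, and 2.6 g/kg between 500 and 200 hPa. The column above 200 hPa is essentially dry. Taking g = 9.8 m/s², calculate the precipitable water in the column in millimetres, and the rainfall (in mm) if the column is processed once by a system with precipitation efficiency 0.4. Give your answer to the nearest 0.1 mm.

Precipitable water is the column-integrated vapour mass per unit area: PW = (1/g) Σ q̄ Δp, with q in kg/kg and Δp in Pa (1 kg/m² of water = 1 mm).
Layer 1015–840 hPa: Δp = 175 hPa = 17500 Pa, q̄ = 0.015 kg/kg → 0.015 × 17500 / 9.8 = 26.79 mm
Layer 840–740 hPa: Δp = 100 hPa = 10000 Pa, q̄ = 0.011 kg/kg → 0.011 × 10000 / 9.8 = 11.22 mm
Layer 740–500 hPa: Δp = 240 hPa = 24000 Pa, q̄ = 0.0029 kg/kg → 0.0029 × 24000 / 9.8 = 7.10 mm
Layer 500–200 hPa: Δp = 300 hPa = 30000 Pa, q̄ = 0.0026 kg/kg → 0.0026 × 30000 / 9.8 = 7.96 mm
PW = 26.79 + 11.22 + 7.10 + 7.96 = 53.07 ≈ 53.1 mm.
Rainfall = ε × PW = 0.4 × 53.1 = 21.2 mm.

PW ≈ 53.1 mm; rainfall ≈ 21.2 mm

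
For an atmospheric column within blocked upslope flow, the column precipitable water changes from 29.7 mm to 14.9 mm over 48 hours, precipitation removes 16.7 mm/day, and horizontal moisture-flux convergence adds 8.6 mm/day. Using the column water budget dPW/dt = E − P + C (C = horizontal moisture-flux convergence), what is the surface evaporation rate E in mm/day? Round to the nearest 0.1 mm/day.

dPW/dt = (14.9 − 29.7) mm / (48/24 day) = -7.400 mm/day.
E = dPW/dt + P − C = (-7.400) + 16.7 − (8.6) = 0.7 mm/day.

E ≈ 0.7 mm/day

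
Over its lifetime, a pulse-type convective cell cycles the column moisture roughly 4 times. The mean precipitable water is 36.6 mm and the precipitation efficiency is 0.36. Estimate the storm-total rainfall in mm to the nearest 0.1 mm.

rainfall ≈ 52.7 mm

Each cycle deposits ε × PW = 0.36 × 36.6 = 13.176 mm.
Over 4 cycles: 4 × 13.176 = 52.7 mm.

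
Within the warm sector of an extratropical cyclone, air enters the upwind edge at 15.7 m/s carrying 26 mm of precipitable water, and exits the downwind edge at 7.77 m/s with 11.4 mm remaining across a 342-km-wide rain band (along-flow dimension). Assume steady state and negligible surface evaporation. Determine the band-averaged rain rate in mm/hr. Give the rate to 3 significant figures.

R ≈ 3.36 mm/hr

Column moisture flux per unit crosswind length is F = V × PW.
Inflow: F_in = 15.7 × 26 = 408.2 mm·m/s
Outflow: F_out = 7.77 × 11.4 = 88.578 mm·m/s
Steady-state rate R = (F_in − F_out)/L = (408.2 − 88.578) / 342000 m = 9.346e-04 mm/s.
R = 9.346e-04 × 3600 = 3.36 mm/hr.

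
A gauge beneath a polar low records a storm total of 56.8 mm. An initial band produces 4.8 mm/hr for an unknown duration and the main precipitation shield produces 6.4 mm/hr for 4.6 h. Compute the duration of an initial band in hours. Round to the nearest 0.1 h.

Known phases: 6.4 × 4.6 = 29.44 mm.
Remaining depth = 56.8 − 29.44 = 27.36 mm.
Duration = 27.36 / 4.8 = 5.7 h.

duration ≈ 5.7 h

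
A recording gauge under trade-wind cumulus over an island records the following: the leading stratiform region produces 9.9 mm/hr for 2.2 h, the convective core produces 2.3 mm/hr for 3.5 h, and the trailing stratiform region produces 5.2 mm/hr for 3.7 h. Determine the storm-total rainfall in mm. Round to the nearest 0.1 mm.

total ≈ 49.1 mm

Total = Σ Rᵢ Δtᵢ = 9.9 × 2.2 + 2.3 × 3.5 + 5.2 × 3.7
      = 21.78 + 8.05 + 19.24 = 49.1 mm.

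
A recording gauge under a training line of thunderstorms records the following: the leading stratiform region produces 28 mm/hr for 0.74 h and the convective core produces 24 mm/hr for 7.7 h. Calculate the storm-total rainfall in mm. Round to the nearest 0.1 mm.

Total = Σ Rᵢ Δtᵢ = 28 × 0.74 + 24 × 7.7
      = 20.72 + 184.8 = 205.5 mm.

total ≈ 205.5 mm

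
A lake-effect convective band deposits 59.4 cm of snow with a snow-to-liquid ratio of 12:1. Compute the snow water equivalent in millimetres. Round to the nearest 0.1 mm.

SWE ≈ 49.5 mm

SWE = snow depth / ratio = 59.4 cm / 12 = 4.950 cm = 49.5 mm.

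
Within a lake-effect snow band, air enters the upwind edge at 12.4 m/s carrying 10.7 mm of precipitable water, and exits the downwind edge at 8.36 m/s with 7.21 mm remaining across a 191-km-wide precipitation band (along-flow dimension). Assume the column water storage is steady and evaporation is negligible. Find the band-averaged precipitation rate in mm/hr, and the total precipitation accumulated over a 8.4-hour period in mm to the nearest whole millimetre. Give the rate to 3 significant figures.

R ≈ 1.36 mm/hr; total ≈ 11 mm

Column moisture flux per unit crosswind length is F = V × PW.
Inflow: F_in = 12.4 × 10.7 = 132.68 mm·m/s
Outflow: F_out = 8.36 × 7.21 = 60.2756 mm·m/s
Steady-state rate R = (F_in − F_out)/L = (132.68 − 60.2756) / 191000 m = 3.791e-04 mm/s.
R = 3.791e-04 × 3600 = 1.36 mm/hr.
Over 8.4 h: total = 1.36 × 8.4 = 11.424 ≈ 11 mm.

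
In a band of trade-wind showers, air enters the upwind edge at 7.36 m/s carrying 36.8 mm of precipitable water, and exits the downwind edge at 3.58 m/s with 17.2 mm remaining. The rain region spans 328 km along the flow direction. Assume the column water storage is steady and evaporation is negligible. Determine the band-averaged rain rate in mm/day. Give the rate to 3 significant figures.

R ≈ 55.1 mm/day

Column moisture flux per unit crosswind length is F = V × PW.
Inflow: F_in = 7.36 × 36.8 = 270.848 mm·m/s
Outflow: F_out = 3.58 × 17.2 = 61.576 mm·m/s
Steady-state rate R = (F_in − F_out)/L = (270.848 − 61.576) / 328000 m = 6.380e-04 mm/s.
R = 6.380e-04 × 3600 × 24 = 55.1 mm/day.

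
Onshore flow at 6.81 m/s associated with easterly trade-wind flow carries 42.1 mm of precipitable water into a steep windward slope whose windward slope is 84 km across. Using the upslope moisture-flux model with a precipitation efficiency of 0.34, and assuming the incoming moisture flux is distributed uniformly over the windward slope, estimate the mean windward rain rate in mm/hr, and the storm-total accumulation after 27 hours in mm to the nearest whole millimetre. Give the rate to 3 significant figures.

Incoming column moisture flux per unit ridge length: F = V × PW = 6.81 × 42.1 = 286.701 mm·m/s.
Spread over the 84 km slope with efficiency ε = 0.34: R = ε·F/W = 0.34 × 286.701 / 84000 m = 1.160e-03 mm/s.
R = 1.160e-03 × 3600 = 4.18 mm/hr.
Over 27 h: total = 4.18 × 27 = 112.86 ≈ 113 mm.

R ≈ 4.18 mm/hr; total ≈ 113 mm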